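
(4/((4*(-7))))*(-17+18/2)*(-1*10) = -80/7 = -11.43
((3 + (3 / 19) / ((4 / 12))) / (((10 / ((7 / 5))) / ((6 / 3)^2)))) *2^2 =3696 / 475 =7.78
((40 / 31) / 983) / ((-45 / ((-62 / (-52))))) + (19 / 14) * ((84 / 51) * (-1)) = -4370486 / 1955187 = -2.24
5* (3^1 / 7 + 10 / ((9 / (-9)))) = -335 / 7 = -47.86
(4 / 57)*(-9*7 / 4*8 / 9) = -56 / 57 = -0.98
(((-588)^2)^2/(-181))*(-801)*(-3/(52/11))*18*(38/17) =-540321029356002048/40001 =-13507688041699.01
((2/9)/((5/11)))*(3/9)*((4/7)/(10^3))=11/118125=0.00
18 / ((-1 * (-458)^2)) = -9 / 104882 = -0.00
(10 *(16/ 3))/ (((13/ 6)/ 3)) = 960/ 13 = 73.85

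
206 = 206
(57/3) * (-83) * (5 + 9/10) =-93043/10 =-9304.30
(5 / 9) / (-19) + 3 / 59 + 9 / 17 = 94507 / 171513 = 0.55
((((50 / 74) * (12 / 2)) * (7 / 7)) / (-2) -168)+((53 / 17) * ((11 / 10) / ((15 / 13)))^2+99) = -965109511 / 14152500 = -68.19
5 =5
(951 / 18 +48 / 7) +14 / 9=7717 / 126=61.25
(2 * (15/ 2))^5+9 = 759384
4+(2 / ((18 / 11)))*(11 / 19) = 805 / 171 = 4.71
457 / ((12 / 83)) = 3160.92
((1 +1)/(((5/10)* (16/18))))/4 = 9/8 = 1.12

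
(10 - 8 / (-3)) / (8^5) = 19 / 49152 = 0.00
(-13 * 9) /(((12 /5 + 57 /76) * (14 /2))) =-260 /49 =-5.31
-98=-98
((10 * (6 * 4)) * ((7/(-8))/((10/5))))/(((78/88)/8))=-12320/13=-947.69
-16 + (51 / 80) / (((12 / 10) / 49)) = 321 / 32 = 10.03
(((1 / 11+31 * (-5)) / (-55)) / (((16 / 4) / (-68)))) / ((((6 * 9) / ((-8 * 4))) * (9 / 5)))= 154496 / 9801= 15.76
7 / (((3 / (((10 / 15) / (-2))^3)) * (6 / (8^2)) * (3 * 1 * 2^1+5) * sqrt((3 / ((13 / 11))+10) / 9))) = -224 * sqrt(2119) / 145233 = -0.07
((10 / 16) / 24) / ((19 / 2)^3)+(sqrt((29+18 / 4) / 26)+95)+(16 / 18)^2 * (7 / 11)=sqrt(871) / 26+4669224581 / 48890952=96.64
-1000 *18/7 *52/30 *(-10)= 312000/7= 44571.43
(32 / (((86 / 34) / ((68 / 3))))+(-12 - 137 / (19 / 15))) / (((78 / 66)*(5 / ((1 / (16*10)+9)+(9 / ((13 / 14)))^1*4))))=10380436561 / 7706400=1346.99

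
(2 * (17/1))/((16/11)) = 187/8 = 23.38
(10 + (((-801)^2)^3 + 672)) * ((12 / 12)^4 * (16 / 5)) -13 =4225859747993687663 / 5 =845171949598737532.60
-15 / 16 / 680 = -3 / 2176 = -0.00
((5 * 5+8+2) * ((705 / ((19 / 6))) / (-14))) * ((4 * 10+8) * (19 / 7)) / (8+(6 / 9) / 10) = -7614000 / 847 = -8989.37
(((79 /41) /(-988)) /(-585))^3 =493039 /13307301667993214232000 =0.00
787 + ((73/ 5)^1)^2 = 25004/ 25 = 1000.16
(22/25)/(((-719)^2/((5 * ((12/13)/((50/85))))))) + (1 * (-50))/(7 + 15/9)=-969299631/168012325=-5.77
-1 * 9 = -9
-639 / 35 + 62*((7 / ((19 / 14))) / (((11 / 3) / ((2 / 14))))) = -42411 / 7315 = -5.80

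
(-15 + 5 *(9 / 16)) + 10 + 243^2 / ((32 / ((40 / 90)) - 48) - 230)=-475997 / 1648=-288.83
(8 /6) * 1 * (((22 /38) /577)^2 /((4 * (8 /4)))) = 121 /721124214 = 0.00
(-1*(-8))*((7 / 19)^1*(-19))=-56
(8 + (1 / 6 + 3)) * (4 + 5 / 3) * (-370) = -210715 / 9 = -23412.78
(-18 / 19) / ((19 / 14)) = -252 / 361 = -0.70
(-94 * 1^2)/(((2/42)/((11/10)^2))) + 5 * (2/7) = -835489/350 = -2387.11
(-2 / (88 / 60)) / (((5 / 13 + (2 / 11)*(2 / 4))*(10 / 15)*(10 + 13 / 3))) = -1755 / 5848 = -0.30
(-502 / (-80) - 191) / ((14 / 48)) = -22167 / 35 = -633.34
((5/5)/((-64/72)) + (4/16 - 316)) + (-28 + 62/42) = -57691/168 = -343.40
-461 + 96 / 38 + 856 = 7553 / 19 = 397.53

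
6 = 6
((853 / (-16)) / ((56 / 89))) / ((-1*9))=75917 / 8064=9.41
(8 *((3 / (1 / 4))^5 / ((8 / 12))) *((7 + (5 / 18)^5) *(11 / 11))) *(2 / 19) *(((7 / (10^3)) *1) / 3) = 2963542624 / 577125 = 5135.01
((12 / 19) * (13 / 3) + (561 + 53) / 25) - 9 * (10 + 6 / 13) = -412842 / 6175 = -66.86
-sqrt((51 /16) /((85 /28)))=-sqrt(105) /10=-1.02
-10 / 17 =-0.59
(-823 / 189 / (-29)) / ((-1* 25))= -823 / 137025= -0.01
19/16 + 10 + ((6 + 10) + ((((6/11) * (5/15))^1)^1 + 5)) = 5697/176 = 32.37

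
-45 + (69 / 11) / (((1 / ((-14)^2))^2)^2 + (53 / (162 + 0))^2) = 155098416539889 / 11400101582507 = 13.61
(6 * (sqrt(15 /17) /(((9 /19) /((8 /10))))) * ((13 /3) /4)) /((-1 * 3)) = -494 * sqrt(255) /2295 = -3.44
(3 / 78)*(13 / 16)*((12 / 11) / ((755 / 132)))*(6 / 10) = 27 / 7550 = 0.00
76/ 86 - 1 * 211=-9035/ 43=-210.12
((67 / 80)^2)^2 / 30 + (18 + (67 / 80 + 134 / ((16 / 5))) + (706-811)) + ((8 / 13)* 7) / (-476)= -12024930282259 / 271564800000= -44.28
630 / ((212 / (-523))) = -164745 / 106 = -1554.20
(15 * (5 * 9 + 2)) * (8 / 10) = 564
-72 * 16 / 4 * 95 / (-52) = 6840 / 13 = 526.15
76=76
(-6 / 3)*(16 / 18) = -16 / 9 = -1.78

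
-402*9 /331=-3618 /331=-10.93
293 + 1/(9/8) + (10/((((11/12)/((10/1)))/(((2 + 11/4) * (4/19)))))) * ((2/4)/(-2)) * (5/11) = 306545/1089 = 281.49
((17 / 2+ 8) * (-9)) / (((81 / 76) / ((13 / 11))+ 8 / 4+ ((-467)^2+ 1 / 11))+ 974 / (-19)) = -537966 / 789888883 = -0.00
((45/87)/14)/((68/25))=375/27608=0.01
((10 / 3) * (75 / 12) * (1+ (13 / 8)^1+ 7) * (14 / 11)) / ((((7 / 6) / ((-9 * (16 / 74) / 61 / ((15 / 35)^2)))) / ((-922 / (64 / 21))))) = 415072875 / 36112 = 11494.04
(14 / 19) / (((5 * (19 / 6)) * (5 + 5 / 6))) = 72 / 9025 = 0.01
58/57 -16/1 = -854/57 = -14.98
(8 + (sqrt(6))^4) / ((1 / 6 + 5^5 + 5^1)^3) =9504 / 6624546273541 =0.00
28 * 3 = 84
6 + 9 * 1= 15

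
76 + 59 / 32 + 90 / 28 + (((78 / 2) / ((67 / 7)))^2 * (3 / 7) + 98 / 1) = 187204085 / 1005536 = 186.17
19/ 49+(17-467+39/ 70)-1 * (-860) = 201363/ 490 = 410.94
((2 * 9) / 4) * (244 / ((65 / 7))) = 7686 / 65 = 118.25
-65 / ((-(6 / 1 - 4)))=65 / 2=32.50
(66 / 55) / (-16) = -3 / 40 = -0.08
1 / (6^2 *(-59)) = -0.00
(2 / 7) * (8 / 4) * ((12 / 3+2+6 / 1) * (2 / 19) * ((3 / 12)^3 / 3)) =1 / 266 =0.00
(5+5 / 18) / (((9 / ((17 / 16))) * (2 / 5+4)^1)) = 8075 / 57024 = 0.14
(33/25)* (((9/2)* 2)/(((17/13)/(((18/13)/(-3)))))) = -1782/425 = -4.19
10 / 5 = 2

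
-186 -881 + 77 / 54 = -57541 / 54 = -1065.57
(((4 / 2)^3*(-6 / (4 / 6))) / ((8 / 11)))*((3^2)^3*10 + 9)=-722601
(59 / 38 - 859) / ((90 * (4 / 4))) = -10861 / 1140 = -9.53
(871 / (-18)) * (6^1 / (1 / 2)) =-580.67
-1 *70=-70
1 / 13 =0.08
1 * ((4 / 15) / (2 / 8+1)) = 16 / 75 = 0.21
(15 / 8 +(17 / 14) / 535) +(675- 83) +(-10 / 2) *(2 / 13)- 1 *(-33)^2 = -193140001 / 389480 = -495.89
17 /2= 8.50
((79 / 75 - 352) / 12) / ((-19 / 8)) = 52642 / 4275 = 12.31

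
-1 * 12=-12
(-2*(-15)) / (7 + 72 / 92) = 690 / 179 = 3.85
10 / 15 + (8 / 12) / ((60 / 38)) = 49 / 45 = 1.09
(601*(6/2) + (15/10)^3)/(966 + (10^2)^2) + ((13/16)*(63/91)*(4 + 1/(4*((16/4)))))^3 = 1112858481651/91989475328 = 12.10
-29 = -29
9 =9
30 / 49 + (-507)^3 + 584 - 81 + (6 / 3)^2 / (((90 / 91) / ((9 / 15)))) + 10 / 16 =-3831506088281 / 29400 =-130323336.34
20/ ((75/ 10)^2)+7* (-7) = -2189/ 45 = -48.64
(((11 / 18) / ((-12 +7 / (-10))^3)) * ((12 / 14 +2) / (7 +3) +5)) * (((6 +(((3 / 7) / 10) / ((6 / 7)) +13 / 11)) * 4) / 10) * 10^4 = -45.62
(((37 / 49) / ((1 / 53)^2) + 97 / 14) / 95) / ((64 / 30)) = 625635 / 59584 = 10.50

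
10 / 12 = 5 / 6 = 0.83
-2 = -2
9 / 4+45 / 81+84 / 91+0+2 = 2681 / 468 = 5.73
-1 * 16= -16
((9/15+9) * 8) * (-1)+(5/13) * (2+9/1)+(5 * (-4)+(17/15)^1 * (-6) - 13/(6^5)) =-50226029/505440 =-99.37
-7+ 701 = 694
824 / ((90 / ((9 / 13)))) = 412 / 65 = 6.34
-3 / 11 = -0.27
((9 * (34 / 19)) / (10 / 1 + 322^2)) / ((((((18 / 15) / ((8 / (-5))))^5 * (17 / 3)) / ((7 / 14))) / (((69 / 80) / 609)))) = -736 / 8998824555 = -0.00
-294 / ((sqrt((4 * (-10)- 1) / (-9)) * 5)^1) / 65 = -882 * sqrt(41) / 13325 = -0.42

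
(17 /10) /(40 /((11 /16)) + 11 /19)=3553 /122810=0.03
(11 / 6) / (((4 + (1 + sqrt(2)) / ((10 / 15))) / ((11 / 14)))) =1331 / 4326 - 121 * sqrt(2) / 1442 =0.19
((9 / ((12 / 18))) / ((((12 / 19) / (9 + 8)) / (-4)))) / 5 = -2907 / 10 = -290.70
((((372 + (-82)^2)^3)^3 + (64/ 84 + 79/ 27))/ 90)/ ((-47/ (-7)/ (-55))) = -94836812934477256625791504905324731891/ 22842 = -4151861173911096078530405000000000.00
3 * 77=231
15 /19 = 0.79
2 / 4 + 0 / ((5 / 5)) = 1 / 2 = 0.50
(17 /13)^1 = 17 /13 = 1.31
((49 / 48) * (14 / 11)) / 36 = 0.04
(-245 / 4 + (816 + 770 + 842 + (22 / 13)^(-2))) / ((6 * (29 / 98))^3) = 11232302977 / 26559621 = 422.91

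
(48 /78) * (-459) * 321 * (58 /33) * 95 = -2164901040 /143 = -15139168.11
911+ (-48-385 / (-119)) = 14726 / 17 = 866.24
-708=-708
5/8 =0.62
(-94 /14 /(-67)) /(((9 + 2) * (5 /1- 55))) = -0.00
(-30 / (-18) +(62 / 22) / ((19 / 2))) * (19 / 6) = 1231 / 198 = 6.22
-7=-7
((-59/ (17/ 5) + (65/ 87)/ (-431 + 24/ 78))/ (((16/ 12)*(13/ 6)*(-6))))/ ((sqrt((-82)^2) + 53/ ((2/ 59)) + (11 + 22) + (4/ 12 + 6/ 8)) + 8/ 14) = 0.00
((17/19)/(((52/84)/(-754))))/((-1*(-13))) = -20706/247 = -83.83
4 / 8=0.50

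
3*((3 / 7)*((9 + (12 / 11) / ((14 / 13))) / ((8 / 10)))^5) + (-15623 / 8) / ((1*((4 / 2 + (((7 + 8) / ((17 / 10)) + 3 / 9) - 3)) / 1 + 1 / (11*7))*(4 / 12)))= 245386170134525369334789 / 622481707789534208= 394206.23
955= 955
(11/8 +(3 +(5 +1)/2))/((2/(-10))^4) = 36875/8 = 4609.38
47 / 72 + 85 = 6167 / 72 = 85.65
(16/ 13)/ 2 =8/ 13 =0.62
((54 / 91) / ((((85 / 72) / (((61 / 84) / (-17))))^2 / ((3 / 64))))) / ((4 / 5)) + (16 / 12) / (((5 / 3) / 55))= 2621840491169 / 59587222240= 44.00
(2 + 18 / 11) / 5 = 8 / 11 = 0.73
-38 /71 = -0.54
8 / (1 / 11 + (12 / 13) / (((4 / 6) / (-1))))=-1144 / 185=-6.18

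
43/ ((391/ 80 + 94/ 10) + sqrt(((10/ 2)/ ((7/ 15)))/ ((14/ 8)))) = 2.57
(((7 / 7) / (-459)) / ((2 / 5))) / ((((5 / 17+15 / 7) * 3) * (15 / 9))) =-7 / 15660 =-0.00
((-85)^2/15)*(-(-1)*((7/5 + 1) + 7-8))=2023/3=674.33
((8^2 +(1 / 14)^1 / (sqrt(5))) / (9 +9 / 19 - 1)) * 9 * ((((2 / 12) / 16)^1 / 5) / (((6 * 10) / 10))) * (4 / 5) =19 * sqrt(5) / 4508000 +76 / 4025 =0.02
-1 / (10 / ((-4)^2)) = -8 / 5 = -1.60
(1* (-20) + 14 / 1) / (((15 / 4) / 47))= -75.20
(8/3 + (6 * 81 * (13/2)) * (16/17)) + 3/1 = 151921/51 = 2978.84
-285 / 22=-12.95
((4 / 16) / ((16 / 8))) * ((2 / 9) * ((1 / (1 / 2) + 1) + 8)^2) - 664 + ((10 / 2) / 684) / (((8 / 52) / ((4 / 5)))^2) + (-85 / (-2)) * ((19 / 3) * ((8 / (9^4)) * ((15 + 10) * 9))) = -487496287 / 831060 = -586.60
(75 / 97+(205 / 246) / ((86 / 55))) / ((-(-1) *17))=65375 / 850884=0.08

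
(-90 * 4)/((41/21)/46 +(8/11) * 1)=-3825360/8179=-467.71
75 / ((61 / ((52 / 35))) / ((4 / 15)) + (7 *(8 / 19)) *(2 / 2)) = 296400 / 620123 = 0.48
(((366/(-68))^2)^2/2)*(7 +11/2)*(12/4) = 84113484075/5345344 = 15735.84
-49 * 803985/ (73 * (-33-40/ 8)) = 14201.61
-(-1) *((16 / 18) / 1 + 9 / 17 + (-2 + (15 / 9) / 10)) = -127 / 306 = -0.42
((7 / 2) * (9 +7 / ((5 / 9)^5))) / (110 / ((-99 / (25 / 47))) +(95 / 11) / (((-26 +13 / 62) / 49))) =-1916008975881 / 65874625000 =-29.09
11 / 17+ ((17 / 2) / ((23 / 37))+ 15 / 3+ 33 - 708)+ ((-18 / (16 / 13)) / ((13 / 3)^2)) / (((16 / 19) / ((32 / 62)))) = -827140241 / 1260584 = -656.16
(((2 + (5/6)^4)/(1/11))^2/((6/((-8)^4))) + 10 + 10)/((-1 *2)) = -5009155906/19683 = -254491.49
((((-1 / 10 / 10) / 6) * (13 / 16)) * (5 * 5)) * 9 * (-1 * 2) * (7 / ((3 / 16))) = 91 / 4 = 22.75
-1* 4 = -4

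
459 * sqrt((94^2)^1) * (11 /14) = 237303 /7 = 33900.43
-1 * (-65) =65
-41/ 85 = -0.48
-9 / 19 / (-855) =1 / 1805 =0.00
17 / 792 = 0.02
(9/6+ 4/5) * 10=23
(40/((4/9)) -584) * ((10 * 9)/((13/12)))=-41040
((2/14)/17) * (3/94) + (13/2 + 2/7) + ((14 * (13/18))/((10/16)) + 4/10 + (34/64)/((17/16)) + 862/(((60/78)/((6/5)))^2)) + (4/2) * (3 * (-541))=-10106708161/8988750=-1124.37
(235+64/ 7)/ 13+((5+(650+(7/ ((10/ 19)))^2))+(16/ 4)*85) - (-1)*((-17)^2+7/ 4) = 3370231/ 2275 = 1481.42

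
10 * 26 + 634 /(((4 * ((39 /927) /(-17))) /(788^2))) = -516998281492 /13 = -39769098576.31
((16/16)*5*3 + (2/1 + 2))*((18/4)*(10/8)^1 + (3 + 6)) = 2223/8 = 277.88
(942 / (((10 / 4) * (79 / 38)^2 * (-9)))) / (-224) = 56677 / 1310610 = 0.04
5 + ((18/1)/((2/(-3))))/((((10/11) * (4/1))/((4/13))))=2.72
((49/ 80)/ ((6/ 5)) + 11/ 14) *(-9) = -2613/ 224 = -11.67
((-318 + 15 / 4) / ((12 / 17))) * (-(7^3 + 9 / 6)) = 4907747 / 32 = 153367.09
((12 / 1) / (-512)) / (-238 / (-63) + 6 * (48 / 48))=-27 / 11264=-0.00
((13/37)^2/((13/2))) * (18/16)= 0.02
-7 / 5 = -1.40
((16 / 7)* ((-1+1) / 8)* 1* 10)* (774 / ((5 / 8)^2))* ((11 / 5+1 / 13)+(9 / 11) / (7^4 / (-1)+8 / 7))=0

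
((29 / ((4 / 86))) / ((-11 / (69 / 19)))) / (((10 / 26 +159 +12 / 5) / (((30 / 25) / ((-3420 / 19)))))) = 372853 / 43956880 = 0.01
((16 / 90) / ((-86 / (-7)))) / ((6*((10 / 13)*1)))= 91 / 29025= 0.00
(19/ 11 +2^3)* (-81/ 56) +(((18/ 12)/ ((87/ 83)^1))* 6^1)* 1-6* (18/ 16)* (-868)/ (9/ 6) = 69678825/ 17864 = 3900.52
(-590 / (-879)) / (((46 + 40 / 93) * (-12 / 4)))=-9145 / 1897761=-0.00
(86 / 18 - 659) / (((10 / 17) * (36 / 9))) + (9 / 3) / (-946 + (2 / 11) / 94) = -2039817089 / 7336215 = -278.05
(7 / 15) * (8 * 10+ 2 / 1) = 574 / 15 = 38.27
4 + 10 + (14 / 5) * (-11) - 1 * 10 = -134 / 5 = -26.80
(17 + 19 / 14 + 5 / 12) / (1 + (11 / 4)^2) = 6308 / 2877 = 2.19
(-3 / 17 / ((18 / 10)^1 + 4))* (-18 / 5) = 54 / 493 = 0.11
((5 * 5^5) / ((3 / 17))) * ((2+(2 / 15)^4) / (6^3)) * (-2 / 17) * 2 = -1265825 / 6561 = -192.93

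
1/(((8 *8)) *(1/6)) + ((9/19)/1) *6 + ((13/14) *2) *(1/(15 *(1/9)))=86187/21280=4.05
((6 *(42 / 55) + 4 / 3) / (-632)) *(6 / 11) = -244 / 47795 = -0.01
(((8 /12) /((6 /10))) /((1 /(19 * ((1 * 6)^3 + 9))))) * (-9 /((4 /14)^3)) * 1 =-1832906.25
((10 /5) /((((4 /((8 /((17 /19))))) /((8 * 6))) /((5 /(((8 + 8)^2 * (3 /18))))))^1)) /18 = 95 /68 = 1.40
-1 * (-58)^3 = 195112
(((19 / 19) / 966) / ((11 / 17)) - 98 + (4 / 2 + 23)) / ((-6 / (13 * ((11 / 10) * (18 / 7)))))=447.38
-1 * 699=-699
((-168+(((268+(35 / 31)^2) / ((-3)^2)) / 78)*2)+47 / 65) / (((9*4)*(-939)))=140413933 / 28506152610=0.00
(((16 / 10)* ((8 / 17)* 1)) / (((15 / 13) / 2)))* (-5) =-1664 / 255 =-6.53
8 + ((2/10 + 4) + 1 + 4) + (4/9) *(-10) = 574/45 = 12.76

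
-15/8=-1.88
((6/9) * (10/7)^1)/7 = 0.14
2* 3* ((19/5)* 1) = 114/5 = 22.80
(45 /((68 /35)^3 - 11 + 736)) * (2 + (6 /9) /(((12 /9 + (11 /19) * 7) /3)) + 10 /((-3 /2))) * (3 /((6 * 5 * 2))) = -42403375 /3213144583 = -0.01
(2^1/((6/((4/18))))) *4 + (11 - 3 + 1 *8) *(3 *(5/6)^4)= 211/9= 23.44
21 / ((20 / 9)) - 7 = 49 / 20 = 2.45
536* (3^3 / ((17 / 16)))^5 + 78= 8064612966196398 / 1419857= 5679876893.37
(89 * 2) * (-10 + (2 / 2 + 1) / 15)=-26344 / 15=-1756.27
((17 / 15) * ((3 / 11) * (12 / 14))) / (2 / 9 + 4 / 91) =5967 / 5995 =1.00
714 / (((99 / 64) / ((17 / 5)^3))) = 74834816 / 4125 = 18141.77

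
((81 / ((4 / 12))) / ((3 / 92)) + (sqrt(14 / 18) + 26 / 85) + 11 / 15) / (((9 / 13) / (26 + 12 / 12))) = 13 * sqrt(7) + 4941365 / 17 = 290702.92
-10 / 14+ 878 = 6141 / 7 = 877.29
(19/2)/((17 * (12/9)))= 57/136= 0.42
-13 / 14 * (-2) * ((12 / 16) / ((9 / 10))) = 65 / 42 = 1.55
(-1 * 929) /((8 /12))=-2787 /2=-1393.50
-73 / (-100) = 73 / 100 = 0.73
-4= -4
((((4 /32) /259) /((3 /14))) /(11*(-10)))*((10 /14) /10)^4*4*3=-1 /156353120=-0.00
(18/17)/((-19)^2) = 0.00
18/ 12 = 3/ 2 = 1.50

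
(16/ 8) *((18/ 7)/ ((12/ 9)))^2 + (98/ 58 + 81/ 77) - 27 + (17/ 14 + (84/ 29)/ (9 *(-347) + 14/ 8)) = -276873609/ 17741185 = -15.61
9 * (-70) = -630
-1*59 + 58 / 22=-620 / 11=-56.36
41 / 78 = 0.53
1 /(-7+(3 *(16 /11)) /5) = -55 /337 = -0.16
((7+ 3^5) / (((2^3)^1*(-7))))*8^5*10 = -10240000 / 7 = -1462857.14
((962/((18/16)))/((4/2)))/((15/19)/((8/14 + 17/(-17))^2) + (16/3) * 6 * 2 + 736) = 73112/137535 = 0.53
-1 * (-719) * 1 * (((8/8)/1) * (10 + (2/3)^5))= 1770178/243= 7284.68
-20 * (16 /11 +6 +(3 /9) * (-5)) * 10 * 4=-152800 /33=-4630.30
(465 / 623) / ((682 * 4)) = 15 / 54824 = 0.00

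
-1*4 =-4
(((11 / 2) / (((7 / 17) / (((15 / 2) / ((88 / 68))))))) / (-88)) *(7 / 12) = -1445 / 2816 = -0.51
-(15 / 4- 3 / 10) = -69 / 20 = -3.45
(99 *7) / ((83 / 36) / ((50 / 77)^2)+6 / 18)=62370000 / 522107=119.46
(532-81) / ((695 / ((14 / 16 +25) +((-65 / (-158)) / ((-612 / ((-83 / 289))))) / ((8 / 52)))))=16.79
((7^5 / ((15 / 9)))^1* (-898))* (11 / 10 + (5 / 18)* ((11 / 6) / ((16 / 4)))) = -11114086.27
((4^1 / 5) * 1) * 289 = 1156 / 5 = 231.20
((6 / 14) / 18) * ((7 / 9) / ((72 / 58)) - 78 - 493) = -184801 / 13608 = -13.58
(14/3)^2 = 196/9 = 21.78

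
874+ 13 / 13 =875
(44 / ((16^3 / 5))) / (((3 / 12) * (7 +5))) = 55 / 3072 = 0.02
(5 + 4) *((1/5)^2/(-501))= -3/4175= -0.00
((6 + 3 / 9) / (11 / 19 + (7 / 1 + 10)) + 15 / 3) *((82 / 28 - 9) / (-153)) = 26855 / 126252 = 0.21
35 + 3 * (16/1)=83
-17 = -17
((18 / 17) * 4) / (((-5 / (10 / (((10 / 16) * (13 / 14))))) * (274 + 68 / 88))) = -118272 / 2226575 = -0.05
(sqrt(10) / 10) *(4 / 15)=2 *sqrt(10) / 75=0.08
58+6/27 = 524/9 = 58.22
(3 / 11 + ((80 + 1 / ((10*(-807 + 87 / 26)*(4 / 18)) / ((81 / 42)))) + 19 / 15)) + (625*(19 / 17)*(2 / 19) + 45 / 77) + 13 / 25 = 7766456209 / 49730100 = 156.17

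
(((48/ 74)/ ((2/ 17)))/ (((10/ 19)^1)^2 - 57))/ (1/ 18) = -1325592/ 757649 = -1.75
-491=-491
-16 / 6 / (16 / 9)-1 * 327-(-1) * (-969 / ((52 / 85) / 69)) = -109620.52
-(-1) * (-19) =-19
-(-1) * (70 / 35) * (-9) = -18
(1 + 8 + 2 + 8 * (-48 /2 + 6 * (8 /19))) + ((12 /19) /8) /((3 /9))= -6101 /38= -160.55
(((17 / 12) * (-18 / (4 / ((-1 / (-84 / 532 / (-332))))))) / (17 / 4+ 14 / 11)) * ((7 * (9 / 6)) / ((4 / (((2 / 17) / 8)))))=121429 / 1296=93.70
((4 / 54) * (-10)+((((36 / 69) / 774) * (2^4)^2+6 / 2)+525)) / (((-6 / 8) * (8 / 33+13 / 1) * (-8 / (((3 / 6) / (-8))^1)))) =-38731033 / 93353688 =-0.41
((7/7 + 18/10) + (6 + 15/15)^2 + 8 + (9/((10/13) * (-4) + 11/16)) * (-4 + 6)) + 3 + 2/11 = 55.45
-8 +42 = 34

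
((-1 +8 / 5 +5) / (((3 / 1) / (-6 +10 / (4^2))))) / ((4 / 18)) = -903 / 20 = -45.15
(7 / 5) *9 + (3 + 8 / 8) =83 / 5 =16.60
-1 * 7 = -7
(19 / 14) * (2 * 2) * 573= 21774 / 7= 3110.57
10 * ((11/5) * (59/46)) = 649/23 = 28.22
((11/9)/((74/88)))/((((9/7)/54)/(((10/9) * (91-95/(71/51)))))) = 109500160/70929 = 1543.80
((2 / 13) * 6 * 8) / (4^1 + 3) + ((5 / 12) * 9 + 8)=4661 / 364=12.80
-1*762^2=-580644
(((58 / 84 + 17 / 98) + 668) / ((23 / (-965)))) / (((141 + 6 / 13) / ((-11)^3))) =1641737968585 / 6217659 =264044.39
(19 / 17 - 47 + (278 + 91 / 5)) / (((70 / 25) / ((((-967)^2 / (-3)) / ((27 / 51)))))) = -19895888653 / 378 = -52634626.07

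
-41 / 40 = -1.02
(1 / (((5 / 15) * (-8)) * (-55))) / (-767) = -0.00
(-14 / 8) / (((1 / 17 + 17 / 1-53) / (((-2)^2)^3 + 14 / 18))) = 69377 / 21996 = 3.15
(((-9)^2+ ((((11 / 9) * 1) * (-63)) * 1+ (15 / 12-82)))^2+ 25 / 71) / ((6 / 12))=6692079 / 568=11781.83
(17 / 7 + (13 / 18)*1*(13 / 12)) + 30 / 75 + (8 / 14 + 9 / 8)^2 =2747119 / 423360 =6.49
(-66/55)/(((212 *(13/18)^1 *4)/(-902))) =1.77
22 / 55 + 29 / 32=209 / 160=1.31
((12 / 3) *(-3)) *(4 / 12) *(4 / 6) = -8 / 3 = -2.67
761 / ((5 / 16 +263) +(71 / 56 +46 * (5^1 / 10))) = 85232 / 32209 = 2.65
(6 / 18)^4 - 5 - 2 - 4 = -890 / 81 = -10.99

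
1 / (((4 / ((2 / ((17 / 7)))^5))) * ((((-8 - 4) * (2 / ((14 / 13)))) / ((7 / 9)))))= -1647086 / 498369807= -0.00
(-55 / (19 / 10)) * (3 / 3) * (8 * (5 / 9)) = -128.65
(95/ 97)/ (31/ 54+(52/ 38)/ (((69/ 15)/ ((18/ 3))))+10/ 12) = 0.31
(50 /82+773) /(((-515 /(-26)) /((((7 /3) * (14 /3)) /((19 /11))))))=888992104 /3610665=246.21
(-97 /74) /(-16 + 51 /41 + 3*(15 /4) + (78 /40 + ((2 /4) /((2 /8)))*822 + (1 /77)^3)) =-9078158705 /11374918720012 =-0.00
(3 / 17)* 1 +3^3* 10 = 270.18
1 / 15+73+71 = 2161 / 15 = 144.07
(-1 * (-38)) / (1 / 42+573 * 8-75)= 1596 / 189379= 0.01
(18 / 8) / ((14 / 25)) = 225 / 56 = 4.02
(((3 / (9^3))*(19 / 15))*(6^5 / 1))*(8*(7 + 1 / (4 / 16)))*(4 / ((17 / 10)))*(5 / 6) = 1070080 / 153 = 6993.99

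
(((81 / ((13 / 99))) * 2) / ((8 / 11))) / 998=88209 / 51896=1.70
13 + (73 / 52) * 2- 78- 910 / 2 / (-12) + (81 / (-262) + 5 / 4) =-238435 / 10218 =-23.33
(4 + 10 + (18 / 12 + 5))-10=21 / 2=10.50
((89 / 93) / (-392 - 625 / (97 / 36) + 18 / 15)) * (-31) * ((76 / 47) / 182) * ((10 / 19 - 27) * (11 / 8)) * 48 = -43423990 / 58718933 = -0.74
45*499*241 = 5411655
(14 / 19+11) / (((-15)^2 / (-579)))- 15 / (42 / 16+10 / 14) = -9245293 / 266475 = -34.69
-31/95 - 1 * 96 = -9151/95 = -96.33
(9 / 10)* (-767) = -6903 / 10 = -690.30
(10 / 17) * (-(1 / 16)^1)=-0.04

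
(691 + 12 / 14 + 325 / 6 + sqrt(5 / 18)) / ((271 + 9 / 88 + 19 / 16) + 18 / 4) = 88 * sqrt(10) / 146145 + 2757304 / 1023015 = 2.70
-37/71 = -0.52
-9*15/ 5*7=-189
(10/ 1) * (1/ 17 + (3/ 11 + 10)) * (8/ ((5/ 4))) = 123648/ 187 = 661.22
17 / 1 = 17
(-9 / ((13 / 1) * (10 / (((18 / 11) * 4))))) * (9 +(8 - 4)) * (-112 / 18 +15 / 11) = 17316 / 605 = 28.62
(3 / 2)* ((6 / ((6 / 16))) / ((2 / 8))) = 96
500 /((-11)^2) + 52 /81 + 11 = 154603 /9801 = 15.77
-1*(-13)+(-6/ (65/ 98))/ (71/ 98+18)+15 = 27.52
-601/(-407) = 601/407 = 1.48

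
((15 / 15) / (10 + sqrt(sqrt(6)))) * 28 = 28 / (6^(1 / 4) + 10) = 2.42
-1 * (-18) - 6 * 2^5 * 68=-13038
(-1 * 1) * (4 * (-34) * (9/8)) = 153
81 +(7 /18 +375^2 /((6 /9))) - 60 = 1898630 /9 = 210958.89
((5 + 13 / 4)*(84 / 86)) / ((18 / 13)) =1001 / 172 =5.82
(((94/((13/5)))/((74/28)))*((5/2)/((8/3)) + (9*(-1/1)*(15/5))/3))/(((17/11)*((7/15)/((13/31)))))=-5001975/77996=-64.13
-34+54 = 20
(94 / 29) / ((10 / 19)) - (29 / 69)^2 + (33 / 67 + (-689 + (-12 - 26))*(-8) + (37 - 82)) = 5777.47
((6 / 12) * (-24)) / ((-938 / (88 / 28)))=132 / 3283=0.04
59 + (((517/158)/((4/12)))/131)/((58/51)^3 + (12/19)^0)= 400464017567/6784038574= 59.03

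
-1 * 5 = -5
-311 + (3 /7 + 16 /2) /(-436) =-949231 /3052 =-311.02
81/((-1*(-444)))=27/148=0.18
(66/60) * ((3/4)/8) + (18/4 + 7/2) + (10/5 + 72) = 82.10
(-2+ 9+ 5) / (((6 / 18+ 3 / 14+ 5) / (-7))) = -3528 / 233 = -15.14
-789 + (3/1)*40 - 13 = -682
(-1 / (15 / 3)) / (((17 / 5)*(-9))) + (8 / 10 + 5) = 4442 / 765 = 5.81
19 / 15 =1.27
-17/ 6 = -2.83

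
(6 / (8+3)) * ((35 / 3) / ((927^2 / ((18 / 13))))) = 140 / 13653783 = 0.00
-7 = -7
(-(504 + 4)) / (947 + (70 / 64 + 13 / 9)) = -0.53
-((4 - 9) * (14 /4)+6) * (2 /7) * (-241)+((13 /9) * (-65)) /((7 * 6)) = -794.09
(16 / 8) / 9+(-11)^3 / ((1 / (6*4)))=-287494 / 9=-31943.78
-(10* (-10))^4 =-100000000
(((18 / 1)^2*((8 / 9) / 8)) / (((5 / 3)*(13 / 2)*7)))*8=1728 / 455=3.80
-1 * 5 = -5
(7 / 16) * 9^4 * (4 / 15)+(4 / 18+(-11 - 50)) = 126841 / 180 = 704.67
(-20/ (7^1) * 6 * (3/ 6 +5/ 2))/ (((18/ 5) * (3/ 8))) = -800/ 21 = -38.10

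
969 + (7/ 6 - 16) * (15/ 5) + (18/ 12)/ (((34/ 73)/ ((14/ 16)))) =504461/ 544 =927.32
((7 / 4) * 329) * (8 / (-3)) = -4606 / 3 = -1535.33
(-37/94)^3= -50653/830584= -0.06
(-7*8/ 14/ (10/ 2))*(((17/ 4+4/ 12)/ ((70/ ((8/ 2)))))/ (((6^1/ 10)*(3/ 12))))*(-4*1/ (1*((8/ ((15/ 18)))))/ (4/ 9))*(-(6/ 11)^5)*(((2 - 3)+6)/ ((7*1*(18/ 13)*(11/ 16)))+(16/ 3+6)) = -0.76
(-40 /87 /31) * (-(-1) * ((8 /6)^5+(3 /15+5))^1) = -91504 /655371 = -0.14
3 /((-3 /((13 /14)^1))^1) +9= 113 /14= 8.07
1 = 1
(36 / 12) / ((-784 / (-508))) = 381 / 196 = 1.94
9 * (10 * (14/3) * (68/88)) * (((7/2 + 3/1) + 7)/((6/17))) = 273105/22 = 12413.86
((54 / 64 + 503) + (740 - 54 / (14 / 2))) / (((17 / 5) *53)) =1384465 / 201824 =6.86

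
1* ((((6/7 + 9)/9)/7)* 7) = 23/21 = 1.10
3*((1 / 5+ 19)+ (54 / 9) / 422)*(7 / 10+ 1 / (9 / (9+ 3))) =1236531 / 10550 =117.21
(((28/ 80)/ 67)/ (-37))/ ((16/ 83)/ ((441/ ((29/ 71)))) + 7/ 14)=-18191691/ 64447579390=-0.00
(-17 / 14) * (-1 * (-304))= -2584 / 7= -369.14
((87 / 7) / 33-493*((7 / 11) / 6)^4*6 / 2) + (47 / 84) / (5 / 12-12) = 124112657 / 879162768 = 0.14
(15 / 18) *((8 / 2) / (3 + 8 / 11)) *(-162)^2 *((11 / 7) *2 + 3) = 41378040 / 287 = 144174.36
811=811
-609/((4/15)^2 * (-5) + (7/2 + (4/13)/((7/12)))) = -171990/1037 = -165.85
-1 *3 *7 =-21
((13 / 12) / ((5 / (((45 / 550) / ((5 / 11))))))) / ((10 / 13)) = 507 / 10000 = 0.05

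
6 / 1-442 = -436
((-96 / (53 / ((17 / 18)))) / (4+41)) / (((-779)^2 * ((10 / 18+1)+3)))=-272 / 19779982395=-0.00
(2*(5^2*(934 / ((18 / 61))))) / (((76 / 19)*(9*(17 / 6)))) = 712175 / 459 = 1551.58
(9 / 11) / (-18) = -1 / 22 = -0.05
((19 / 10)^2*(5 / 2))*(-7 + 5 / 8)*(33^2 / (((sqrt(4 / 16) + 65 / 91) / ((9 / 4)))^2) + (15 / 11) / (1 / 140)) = -54119947833 / 239360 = -226102.72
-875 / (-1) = 875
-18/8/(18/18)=-9/4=-2.25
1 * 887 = 887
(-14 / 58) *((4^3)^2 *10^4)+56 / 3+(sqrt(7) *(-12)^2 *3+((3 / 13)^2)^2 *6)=-9885734.90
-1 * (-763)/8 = 763/8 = 95.38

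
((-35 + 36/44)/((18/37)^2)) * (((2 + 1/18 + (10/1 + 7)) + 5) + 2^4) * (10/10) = -46391303/8019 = -5785.17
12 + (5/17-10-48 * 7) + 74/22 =-61774/187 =-330.34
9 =9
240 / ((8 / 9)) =270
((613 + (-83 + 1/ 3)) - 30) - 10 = 1471/ 3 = 490.33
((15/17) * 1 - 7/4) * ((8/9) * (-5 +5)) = 0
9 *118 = 1062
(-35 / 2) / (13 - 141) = 35 / 256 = 0.14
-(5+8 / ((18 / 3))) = -19 / 3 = -6.33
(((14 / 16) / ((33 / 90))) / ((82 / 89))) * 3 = 28035 / 3608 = 7.77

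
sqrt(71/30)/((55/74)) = 37 * sqrt(2130)/825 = 2.07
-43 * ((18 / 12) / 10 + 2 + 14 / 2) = -7869 / 20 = -393.45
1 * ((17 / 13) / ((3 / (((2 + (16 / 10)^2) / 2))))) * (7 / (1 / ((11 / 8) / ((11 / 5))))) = 2261 / 520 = 4.35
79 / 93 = 0.85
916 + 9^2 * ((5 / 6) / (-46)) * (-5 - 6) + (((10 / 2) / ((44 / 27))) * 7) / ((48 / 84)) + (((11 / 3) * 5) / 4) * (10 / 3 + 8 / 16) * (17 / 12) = 217415227 / 218592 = 994.62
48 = 48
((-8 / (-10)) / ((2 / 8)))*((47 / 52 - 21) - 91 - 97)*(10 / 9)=-28856 / 39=-739.90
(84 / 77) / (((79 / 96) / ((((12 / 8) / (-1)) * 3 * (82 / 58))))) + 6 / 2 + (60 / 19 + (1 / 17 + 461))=458.78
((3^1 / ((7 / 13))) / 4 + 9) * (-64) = -4656 / 7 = -665.14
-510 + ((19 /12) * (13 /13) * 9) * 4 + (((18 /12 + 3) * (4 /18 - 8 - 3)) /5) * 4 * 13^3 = -85696.60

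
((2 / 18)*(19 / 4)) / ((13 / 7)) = 133 / 468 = 0.28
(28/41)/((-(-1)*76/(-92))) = -0.83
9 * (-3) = -27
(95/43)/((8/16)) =190/43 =4.42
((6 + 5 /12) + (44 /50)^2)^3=156878610917237 /421875000000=371.86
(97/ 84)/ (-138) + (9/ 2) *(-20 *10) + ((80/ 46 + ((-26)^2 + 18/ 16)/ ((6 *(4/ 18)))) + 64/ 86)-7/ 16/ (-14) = -97111703/ 249228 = -389.65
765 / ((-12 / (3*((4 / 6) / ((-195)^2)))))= -17 / 5070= -0.00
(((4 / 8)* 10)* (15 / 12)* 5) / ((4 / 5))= 625 / 16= 39.06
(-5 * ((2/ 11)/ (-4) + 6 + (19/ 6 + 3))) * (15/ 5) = -2000/ 11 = -181.82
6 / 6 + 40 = 41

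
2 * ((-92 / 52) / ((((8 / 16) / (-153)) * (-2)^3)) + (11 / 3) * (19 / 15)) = -126.06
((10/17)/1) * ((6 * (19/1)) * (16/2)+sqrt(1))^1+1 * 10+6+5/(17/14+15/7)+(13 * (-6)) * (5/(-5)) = 505406/799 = 632.55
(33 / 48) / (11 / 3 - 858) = -3 / 3728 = -0.00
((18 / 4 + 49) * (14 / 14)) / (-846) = -107 / 1692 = -0.06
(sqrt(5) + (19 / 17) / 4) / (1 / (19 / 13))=361 / 884 + 19 * sqrt(5) / 13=3.68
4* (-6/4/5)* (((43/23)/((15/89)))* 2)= -15308/575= -26.62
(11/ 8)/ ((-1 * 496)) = -11/ 3968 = -0.00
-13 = -13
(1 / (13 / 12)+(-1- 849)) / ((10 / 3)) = -16557 / 65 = -254.72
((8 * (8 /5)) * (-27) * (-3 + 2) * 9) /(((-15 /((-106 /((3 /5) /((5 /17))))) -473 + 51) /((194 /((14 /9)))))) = -1439150976 /1564549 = -919.85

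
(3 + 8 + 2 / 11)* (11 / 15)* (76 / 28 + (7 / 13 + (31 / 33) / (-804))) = 321876691 / 12072060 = 26.66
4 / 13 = 0.31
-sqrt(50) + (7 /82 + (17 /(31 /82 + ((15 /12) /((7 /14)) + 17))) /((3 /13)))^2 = 577777853689 /40196240100-5 * sqrt(2) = 7.30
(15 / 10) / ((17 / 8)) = 12 / 17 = 0.71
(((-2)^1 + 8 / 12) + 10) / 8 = 13 / 12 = 1.08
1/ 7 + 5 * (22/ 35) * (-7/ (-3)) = 157/ 21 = 7.48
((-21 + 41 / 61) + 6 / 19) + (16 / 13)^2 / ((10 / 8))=-18412114 / 979355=-18.80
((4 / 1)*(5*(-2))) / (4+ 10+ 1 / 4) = -160 / 57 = -2.81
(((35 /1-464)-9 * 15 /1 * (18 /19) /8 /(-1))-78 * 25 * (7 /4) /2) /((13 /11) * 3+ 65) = -221463 /7163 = -30.92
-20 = -20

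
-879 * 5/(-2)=4395/2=2197.50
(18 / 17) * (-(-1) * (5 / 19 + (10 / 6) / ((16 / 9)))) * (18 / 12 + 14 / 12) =1095 / 323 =3.39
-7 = -7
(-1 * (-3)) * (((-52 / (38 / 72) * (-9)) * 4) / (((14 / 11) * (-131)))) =-1111968 / 17423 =-63.82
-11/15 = -0.73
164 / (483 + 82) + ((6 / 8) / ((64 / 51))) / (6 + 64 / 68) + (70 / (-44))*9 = -2617473953 / 187742720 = -13.94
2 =2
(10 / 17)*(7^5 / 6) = 84035 / 51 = 1647.75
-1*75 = -75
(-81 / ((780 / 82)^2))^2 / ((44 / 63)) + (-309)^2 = 95482.15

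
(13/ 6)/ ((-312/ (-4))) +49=1765/ 36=49.03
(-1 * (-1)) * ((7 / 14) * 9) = 9 / 2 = 4.50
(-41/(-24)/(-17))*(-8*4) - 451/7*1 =-61.21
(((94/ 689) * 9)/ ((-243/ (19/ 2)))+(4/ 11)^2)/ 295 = 37919/ 132806817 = 0.00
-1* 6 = -6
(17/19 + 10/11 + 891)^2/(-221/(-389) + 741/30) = 135442281470240/4293536533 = 31545.62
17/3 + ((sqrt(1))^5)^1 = 20/3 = 6.67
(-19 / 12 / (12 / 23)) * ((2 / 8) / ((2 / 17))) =-7429 / 1152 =-6.45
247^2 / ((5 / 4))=244036 / 5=48807.20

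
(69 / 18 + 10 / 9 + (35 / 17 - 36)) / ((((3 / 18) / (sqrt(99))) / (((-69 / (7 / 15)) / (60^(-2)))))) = 33060798000 *sqrt(11) / 119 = 921430775.09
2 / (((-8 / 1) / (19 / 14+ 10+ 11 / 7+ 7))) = -279 / 56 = -4.98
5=5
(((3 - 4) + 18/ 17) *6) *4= 1.41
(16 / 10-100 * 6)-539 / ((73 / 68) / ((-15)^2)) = -41451916 / 365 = -113566.89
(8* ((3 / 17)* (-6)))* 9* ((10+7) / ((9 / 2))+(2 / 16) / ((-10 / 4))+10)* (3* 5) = -266868 / 17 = -15698.12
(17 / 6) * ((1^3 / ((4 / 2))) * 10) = 85 / 6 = 14.17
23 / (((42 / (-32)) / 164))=-60352 / 21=-2873.90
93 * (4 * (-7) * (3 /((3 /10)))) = -26040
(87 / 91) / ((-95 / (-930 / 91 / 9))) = 1798 / 157339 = 0.01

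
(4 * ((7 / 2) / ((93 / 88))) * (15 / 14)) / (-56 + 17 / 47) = -4136 / 16213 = -0.26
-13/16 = -0.81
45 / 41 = 1.10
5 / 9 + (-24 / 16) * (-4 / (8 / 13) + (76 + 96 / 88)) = -41711 / 396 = -105.33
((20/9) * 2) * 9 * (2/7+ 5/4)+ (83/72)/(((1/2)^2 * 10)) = 77981/1260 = 61.89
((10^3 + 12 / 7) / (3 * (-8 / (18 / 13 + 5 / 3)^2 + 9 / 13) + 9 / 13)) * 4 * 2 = 368817176 / 8811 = 41858.72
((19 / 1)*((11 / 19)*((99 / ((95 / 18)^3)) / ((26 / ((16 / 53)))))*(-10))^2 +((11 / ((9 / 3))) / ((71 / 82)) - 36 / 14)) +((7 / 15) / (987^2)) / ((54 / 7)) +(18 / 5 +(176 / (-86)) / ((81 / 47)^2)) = 757910590667015441927742001217 / 164291184746523312857971751250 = 4.61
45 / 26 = 1.73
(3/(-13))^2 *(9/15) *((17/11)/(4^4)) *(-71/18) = -3621/4759040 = -0.00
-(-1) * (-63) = -63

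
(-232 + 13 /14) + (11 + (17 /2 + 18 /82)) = -211.35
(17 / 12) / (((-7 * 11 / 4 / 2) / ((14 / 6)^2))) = -238 / 297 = -0.80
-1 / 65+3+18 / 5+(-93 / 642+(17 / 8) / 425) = 1792931 / 278200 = 6.44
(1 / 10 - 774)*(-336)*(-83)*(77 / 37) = -8309271432 / 185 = -44914980.71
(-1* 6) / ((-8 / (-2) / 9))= -27 / 2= -13.50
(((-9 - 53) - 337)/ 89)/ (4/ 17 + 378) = -6783/ 572270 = -0.01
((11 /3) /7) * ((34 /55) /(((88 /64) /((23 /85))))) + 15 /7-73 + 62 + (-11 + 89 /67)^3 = -1586638095466 /1736906325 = -913.49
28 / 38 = 14 / 19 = 0.74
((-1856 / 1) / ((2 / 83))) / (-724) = 106.39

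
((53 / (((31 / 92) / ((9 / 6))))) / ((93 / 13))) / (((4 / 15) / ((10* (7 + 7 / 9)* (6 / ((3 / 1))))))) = 55464500 / 2883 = 19238.47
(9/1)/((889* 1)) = 9/889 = 0.01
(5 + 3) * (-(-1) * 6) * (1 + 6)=336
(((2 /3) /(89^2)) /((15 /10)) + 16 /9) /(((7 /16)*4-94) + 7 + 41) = -506960 /12618153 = -0.04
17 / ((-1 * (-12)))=17 / 12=1.42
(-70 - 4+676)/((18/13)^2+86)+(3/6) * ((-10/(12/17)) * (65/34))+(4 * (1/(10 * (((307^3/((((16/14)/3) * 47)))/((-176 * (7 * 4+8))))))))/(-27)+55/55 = -3084486204757339/541684022158440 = -5.69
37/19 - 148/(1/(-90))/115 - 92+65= 39668/437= 90.77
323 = 323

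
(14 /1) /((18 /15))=35 /3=11.67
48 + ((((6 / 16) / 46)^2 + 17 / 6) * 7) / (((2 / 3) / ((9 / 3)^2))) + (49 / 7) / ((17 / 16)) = 322.34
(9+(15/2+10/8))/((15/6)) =7.10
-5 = -5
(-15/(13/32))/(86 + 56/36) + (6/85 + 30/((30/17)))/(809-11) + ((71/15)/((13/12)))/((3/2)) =145484441/57904210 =2.51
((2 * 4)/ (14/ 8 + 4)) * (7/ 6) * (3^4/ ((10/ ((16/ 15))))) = 8064/ 575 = 14.02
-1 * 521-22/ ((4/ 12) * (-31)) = -16085/ 31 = -518.87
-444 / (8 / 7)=-777 / 2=-388.50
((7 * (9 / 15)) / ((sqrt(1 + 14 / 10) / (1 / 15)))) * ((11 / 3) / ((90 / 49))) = 3773 * sqrt(15) / 40500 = 0.36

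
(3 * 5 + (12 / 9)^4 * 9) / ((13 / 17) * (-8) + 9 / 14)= -93058 / 11727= -7.94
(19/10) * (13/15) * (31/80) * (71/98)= 543647/1176000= 0.46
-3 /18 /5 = -1 /30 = -0.03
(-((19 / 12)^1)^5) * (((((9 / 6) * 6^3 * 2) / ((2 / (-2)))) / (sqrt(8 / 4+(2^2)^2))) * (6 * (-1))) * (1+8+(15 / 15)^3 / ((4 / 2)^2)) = -91615663 * sqrt(2) / 1536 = -84351.64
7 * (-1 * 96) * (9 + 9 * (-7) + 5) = 32928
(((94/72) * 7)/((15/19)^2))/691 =118769/5597100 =0.02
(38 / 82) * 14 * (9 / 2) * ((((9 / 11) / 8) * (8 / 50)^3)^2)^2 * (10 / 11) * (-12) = -772032135168 / 78714978694915771484375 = -0.00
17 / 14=1.21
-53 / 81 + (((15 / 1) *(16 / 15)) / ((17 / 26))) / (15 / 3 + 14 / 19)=542015 / 150093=3.61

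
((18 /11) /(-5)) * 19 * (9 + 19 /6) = -4161 /55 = -75.65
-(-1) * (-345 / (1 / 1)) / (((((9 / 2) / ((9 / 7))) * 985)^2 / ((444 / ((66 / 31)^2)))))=-0.00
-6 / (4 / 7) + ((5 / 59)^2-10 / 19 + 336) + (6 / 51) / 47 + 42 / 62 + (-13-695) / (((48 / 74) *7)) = 1946383532605 / 11467378237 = 169.73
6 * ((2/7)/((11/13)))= 156/77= 2.03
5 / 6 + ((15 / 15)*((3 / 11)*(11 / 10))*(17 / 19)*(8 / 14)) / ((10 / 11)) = 19991 / 19950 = 1.00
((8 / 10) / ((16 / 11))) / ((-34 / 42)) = -231 / 340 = -0.68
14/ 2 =7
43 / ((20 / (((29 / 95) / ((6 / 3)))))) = 1247 / 3800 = 0.33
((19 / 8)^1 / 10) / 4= 0.06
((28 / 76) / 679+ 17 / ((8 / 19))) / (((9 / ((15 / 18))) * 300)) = 595297 / 47770560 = 0.01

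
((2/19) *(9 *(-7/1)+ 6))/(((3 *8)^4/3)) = -1/18432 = -0.00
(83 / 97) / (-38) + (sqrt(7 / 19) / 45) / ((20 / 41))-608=-2241171 / 3686 + 41 * sqrt(133) / 17100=-607.99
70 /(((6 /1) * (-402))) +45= 54235 /1206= 44.97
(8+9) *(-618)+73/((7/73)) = -68213/7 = -9744.71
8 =8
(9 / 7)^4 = 6561 / 2401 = 2.73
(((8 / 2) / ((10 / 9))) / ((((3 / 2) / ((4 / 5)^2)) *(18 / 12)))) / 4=32 / 125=0.26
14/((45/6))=28/15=1.87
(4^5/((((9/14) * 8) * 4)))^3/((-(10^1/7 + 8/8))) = -629407744/12393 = -50787.36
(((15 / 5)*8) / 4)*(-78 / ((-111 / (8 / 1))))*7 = 8736 / 37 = 236.11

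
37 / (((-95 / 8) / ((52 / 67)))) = -15392 / 6365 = -2.42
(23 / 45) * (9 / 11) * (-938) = -21574 / 55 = -392.25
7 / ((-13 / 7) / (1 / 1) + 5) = 49 / 22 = 2.23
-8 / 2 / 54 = -2 / 27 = -0.07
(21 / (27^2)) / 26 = 7 / 6318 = 0.00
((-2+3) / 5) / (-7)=-1 / 35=-0.03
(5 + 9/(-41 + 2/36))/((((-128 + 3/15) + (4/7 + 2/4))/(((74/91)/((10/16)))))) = -320864/6537927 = -0.05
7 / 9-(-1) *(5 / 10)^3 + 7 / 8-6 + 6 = 16 / 9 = 1.78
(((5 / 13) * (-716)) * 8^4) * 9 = -131973120 / 13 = -10151778.46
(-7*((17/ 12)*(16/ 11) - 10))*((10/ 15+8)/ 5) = 47684/ 495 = 96.33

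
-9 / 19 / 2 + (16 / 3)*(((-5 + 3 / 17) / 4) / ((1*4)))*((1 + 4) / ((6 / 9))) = -7943 / 646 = -12.30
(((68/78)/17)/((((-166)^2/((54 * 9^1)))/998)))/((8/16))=161676/89557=1.81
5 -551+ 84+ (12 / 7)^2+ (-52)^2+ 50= 112452 / 49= 2294.94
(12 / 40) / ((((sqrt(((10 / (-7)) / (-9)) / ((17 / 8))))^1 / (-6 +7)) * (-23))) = -9 * sqrt(595) / 4600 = -0.05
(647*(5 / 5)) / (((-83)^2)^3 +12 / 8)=1294 / 653880746741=0.00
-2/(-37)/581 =2/21497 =0.00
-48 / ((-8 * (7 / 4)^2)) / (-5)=-96 / 245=-0.39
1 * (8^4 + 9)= 4105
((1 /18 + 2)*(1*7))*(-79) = -20461 /18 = -1136.72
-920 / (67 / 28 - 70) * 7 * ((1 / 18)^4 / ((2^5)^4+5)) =11270 / 13023347708313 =0.00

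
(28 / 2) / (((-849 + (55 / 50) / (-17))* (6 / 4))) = -4760 / 433023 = -0.01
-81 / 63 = -9 / 7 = -1.29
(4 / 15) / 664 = 1 / 2490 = 0.00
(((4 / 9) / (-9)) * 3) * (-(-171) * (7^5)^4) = -6064212238618512076 / 3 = -2021404079539504025.33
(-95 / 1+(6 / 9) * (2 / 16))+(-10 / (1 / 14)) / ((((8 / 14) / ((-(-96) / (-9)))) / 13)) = 406541 / 12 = 33878.42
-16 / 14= -8 / 7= -1.14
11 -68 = -57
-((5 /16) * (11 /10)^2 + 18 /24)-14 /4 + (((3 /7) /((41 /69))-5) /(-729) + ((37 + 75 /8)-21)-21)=-16554103 /66951360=-0.25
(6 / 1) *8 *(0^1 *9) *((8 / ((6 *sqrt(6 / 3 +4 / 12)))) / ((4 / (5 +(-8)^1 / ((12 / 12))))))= 0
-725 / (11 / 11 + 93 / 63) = -15225 / 52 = -292.79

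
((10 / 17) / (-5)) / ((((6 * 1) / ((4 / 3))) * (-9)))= 4 / 1377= 0.00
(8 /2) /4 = 1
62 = 62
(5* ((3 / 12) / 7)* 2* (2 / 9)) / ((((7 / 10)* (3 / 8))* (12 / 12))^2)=32000 / 27783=1.15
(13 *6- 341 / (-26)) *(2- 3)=-2369 / 26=-91.12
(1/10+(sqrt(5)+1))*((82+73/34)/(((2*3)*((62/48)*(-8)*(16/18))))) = -25749*sqrt(5)/16864 - 283239/168640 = -5.09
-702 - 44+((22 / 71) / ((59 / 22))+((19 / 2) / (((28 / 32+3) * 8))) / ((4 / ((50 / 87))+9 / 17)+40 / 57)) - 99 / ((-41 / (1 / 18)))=-787838297115263 / 1056490100389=-745.71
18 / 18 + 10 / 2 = 6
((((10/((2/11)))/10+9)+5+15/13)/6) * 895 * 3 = 9242.60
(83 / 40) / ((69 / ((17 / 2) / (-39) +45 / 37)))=0.03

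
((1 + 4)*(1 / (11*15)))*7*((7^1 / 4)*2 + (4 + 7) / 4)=175 / 132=1.33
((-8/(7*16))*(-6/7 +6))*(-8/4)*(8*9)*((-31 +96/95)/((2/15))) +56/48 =-9493565/798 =-11896.70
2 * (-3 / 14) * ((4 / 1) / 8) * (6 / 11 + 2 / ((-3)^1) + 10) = -163 / 77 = -2.12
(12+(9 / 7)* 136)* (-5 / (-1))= 934.29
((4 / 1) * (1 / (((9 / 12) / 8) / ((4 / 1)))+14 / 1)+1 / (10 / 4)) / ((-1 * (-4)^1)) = 1703 / 30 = 56.77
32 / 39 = 0.82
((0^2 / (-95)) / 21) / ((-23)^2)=0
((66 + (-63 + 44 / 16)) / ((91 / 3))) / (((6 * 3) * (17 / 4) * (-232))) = -23 / 2153424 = -0.00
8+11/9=83/9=9.22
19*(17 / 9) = 323 / 9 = 35.89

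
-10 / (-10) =1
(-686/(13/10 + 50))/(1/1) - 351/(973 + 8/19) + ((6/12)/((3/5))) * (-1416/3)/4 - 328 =-154641476/351405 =-440.07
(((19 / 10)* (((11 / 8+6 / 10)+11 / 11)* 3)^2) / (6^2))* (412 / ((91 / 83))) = 328597913 / 208000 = 1579.80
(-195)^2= 38025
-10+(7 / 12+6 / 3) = -89 / 12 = -7.42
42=42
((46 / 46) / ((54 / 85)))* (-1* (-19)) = 1615 / 54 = 29.91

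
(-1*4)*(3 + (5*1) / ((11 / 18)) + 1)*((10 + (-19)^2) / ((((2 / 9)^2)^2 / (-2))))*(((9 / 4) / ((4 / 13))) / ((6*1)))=6360384303 / 352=18069273.59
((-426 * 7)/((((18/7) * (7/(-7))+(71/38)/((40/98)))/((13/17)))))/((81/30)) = -420.98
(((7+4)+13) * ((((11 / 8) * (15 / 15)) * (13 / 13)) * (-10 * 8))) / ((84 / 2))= -440 / 7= -62.86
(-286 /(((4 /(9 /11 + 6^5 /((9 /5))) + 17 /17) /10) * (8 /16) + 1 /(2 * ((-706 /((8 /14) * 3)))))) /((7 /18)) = -1727435801520 /114701143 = -15060.32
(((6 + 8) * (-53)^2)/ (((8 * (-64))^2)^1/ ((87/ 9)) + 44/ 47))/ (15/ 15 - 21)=-26800669/ 369635800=-0.07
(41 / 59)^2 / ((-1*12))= -1681 / 41772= -0.04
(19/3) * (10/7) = 190/21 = 9.05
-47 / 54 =-0.87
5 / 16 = 0.31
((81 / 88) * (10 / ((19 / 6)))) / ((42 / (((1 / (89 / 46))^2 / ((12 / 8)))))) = 142830 / 11588423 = 0.01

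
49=49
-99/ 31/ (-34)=99/ 1054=0.09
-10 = -10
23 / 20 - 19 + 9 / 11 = -3747 / 220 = -17.03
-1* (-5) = 5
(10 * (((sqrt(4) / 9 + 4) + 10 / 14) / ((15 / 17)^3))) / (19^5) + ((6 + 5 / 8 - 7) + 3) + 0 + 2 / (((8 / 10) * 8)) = 2.94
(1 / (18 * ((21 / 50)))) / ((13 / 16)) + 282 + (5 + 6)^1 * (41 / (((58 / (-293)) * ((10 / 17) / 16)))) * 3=-185629.37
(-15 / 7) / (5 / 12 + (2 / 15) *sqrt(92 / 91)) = -292500 / 50987 + 14400 *sqrt(2093) / 356909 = -3.89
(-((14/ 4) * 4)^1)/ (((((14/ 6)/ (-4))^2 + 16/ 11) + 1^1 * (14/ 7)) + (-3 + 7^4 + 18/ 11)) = -22176/ 3807035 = -0.01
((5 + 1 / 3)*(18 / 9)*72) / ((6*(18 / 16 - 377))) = -1024 / 3007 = -0.34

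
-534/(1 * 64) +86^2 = 7387.66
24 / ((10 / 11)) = 132 / 5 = 26.40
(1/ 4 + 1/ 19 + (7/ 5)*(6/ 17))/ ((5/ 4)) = 5147/ 8075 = 0.64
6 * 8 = 48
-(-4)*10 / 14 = 20 / 7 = 2.86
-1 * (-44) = 44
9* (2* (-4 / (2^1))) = -36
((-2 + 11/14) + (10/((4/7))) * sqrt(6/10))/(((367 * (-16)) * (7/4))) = -0.00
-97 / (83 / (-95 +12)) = 97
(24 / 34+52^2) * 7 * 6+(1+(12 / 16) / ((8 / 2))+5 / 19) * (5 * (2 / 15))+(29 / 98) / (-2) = 14383383397 / 126616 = 113598.47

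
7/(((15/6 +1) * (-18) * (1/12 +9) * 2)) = -2/327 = -0.01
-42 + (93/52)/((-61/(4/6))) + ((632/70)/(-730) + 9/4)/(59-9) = -85045758501/2026115000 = -41.97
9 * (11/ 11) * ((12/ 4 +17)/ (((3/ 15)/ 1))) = 900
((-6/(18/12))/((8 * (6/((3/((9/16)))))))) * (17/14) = -34/63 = -0.54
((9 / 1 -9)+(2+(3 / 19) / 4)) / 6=155 / 456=0.34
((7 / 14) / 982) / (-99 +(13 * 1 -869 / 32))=-8 / 1777911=-0.00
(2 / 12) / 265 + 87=138331 / 1590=87.00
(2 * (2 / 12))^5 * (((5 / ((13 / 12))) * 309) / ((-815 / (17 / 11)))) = -7004 / 629343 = -0.01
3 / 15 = 1 / 5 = 0.20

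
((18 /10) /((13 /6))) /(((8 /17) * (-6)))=-153 /520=-0.29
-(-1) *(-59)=-59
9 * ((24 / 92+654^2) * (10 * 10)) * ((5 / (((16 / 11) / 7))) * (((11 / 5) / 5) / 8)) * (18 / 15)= 112486596453 / 184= 611340198.11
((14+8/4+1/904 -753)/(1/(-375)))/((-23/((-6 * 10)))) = 3747639375/5198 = 720977.18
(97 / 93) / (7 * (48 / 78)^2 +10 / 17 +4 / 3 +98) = 278681 / 27406232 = 0.01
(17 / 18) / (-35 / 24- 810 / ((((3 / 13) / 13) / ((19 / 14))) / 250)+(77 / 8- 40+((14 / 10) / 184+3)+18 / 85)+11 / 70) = -930580 / 15254365189071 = -0.00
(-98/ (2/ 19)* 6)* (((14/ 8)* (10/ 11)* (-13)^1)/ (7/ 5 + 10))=111475/ 11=10134.09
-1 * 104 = -104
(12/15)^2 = 16/25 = 0.64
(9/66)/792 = 1/5808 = 0.00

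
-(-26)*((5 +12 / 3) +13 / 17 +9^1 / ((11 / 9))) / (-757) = -83278 / 141559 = -0.59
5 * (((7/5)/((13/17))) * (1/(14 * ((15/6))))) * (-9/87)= -51/1885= -0.03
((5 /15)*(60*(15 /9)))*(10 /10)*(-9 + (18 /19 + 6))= -1300 /19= -68.42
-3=-3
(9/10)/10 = 9/100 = 0.09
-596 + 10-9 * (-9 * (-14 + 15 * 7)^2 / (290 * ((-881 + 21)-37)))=-3925819 / 6670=-588.58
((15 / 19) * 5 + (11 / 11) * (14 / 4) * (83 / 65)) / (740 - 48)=20789 / 1709240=0.01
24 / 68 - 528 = -8970 / 17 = -527.65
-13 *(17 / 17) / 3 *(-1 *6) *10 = 260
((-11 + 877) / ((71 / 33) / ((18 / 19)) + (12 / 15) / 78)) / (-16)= -8359065 / 352324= -23.73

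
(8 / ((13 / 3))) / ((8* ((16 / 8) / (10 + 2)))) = 18 / 13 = 1.38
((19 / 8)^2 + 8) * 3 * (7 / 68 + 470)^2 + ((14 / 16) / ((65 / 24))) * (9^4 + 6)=174002100711867 / 19235840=9045724.06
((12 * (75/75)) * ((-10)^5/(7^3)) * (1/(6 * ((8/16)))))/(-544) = 12500/5831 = 2.14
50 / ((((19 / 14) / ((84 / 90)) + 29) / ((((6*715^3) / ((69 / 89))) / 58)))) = 318811668175000 / 3981323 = 80076815.72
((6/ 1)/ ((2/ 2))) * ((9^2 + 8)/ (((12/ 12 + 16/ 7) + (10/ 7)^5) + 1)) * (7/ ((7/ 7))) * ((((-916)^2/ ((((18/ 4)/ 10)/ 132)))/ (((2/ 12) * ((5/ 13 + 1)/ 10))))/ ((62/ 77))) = 7739019548882702080/ 1599879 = 4837253035312.48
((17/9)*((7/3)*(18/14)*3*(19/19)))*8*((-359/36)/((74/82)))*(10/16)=-1251115/1332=-939.28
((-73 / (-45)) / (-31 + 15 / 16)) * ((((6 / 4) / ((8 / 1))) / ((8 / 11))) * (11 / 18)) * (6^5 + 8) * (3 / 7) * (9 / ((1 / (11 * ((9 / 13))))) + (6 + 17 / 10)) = -12168596957 / 5627700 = -2162.27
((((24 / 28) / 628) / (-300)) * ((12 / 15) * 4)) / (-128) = 1 / 8792000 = 0.00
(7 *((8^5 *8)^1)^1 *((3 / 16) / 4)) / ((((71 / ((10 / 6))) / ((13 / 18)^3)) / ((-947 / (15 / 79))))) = -589081153024 / 155277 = -3793743.78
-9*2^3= -72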